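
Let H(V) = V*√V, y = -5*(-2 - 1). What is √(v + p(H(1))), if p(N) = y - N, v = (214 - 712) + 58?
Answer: I*√426 ≈ 20.64*I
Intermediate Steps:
y = 15 (y = -5*(-3) = 15)
H(V) = V^(3/2)
v = -440 (v = -498 + 58 = -440)
p(N) = 15 - N
√(v + p(H(1))) = √(-440 + (15 - 1^(3/2))) = √(-440 + (15 - 1*1)) = √(-440 + (15 - 1)) = √(-440 + 14) = √(-426) = I*√426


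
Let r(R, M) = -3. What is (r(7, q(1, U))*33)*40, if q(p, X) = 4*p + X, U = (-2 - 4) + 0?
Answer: -3960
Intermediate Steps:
U = -6 (U = -6 + 0 = -6)
q(p, X) = X + 4*p
(r(7, q(1, U))*33)*40 = -3*33*40 = -99*40 = -3960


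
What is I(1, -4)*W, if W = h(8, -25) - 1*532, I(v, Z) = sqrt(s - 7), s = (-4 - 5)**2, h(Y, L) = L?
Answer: -557*sqrt(74) ≈ -4791.5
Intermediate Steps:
s = 81 (s = (-9)**2 = 81)
I(v, Z) = sqrt(74) (I(v, Z) = sqrt(81 - 7) = sqrt(74))
W = -557 (W = -25 - 1*532 = -25 - 532 = -557)
I(1, -4)*W = sqrt(74)*(-557) = -557*sqrt(74)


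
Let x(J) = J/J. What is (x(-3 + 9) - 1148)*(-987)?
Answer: 1132089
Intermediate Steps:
x(J) = 1
(x(-3 + 9) - 1148)*(-987) = (1 - 1148)*(-987) = -1147*(-987) = 1132089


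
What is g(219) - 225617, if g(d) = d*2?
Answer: -225179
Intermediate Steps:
g(d) = 2*d
g(219) - 225617 = 2*219 - 225617 = 438 - 225617 = -225179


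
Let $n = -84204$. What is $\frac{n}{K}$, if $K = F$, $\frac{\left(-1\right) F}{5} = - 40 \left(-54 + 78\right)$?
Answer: $- \frac{7017}{400} \approx -17.543$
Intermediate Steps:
$F = 4800$ ($F = - 5 \left(- 40 \left(-54 + 78\right)\right) = - 5 \left(\left(-40\right) 24\right) = \left(-5\right) \left(-960\right) = 4800$)
$K = 4800$
$\frac{n}{K} = - \frac{84204}{4800} = \left(-84204\right) \frac{1}{4800} = - \frac{7017}{400}$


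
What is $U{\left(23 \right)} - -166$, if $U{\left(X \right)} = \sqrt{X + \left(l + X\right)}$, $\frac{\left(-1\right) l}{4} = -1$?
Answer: $166 + 5 \sqrt{2} \approx 173.07$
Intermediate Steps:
$l = 4$ ($l = \left(-4\right) \left(-1\right) = 4$)
$U{\left(X \right)} = \sqrt{4 + 2 X}$ ($U{\left(X \right)} = \sqrt{X + \left(4 + X\right)} = \sqrt{4 + 2 X}$)
$U{\left(23 \right)} - -166 = \sqrt{4 + 2 \cdot 23} - -166 = \sqrt{4 + 46} + 166 = \sqrt{50} + 166 = 5 \sqrt{2} + 166 = 166 + 5 \sqrt{2}$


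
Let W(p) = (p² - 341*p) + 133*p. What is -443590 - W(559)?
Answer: -639799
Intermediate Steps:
W(p) = p² - 208*p
-443590 - W(559) = -443590 - 559*(-208 + 559) = -443590 - 559*351 = -443590 - 1*196209 = -443590 - 196209 = -639799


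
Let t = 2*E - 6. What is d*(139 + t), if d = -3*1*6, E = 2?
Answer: -2466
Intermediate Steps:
d = -18 (d = -3*6 = -18)
t = -2 (t = 2*2 - 6 = 4 - 6 = -2)
d*(139 + t) = -18*(139 - 2) = -18*137 = -2466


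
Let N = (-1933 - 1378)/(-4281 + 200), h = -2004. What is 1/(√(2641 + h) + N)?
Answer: -2279/1787484 + 19663*√13/1787484 ≈ 0.038387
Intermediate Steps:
N = 43/53 (N = -3311/(-4081) = -3311*(-1/4081) = 43/53 ≈ 0.81132)
1/(√(2641 + h) + N) = 1/(√(2641 - 2004) + 43/53) = 1/(√637 + 43/53) = 1/(7*√13 + 43/53) = 1/(43/53 + 7*√13)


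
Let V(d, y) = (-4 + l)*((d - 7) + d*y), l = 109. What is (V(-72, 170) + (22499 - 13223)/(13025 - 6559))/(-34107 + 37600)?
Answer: -4181864697/11292869 ≈ -370.31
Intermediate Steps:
V(d, y) = -735 + 105*d + 105*d*y (V(d, y) = (-4 + 109)*((d - 7) + d*y) = 105*((-7 + d) + d*y) = 105*(-7 + d + d*y) = -735 + 105*d + 105*d*y)
(V(-72, 170) + (22499 - 13223)/(13025 - 6559))/(-34107 + 37600) = ((-735 + 105*(-72) + 105*(-72)*170) + (22499 - 13223)/(13025 - 6559))/(-34107 + 37600) = ((-735 - 7560 - 1285200) + 9276/6466)/3493 = (-1293495 + 9276*(1/6466))*(1/3493) = (-1293495 + 4638/3233)*(1/3493) = -4181864697/3233*1/3493 = -4181864697/11292869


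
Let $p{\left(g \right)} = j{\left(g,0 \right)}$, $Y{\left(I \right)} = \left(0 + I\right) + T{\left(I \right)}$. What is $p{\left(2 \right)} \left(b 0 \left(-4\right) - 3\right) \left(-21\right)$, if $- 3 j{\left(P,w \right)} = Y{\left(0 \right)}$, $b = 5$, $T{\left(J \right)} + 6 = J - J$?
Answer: $126$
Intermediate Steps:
$T{\left(J \right)} = -6$ ($T{\left(J \right)} = -6 + \left(J - J\right) = -6 + 0 = -6$)
$Y{\left(I \right)} = -6 + I$ ($Y{\left(I \right)} = \left(0 + I\right) - 6 = I - 6 = -6 + I$)
$j{\left(P,w \right)} = 2$ ($j{\left(P,w \right)} = - \frac{-6 + 0}{3} = \left(- \frac{1}{3}\right) \left(-6\right) = 2$)
$p{\left(g \right)} = 2$
$p{\left(2 \right)} \left(b 0 \left(-4\right) - 3\right) \left(-21\right) = 2 \left(5 \cdot 0 \left(-4\right) - 3\right) \left(-21\right) = 2 \left(5 \cdot 0 - 3\right) \left(-21\right) = 2 \left(0 - 3\right) \left(-21\right) = 2 \left(-3\right) \left(-21\right) = \left(-6\right) \left(-21\right) = 126$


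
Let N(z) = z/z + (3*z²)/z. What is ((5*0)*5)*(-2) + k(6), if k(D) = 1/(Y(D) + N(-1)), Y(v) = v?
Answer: ¼ ≈ 0.25000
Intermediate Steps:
N(z) = 1 + 3*z
k(D) = 1/(-2 + D) (k(D) = 1/(D + (1 + 3*(-1))) = 1/(D + (1 - 3)) = 1/(D - 2) = 1/(-2 + D))
((5*0)*5)*(-2) + k(6) = ((5*0)*5)*(-2) + 1/(-2 + 6) = (0*5)*(-2) + 1/4 = 0*(-2) + ¼ = 0 + ¼ = ¼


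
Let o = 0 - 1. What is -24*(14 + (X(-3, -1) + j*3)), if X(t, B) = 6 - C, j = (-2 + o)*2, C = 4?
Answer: 48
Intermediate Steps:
o = -1
j = -6 (j = (-2 - 1)*2 = -3*2 = -6)
X(t, B) = 2 (X(t, B) = 6 - 1*4 = 6 - 4 = 2)
-24*(14 + (X(-3, -1) + j*3)) = -24*(14 + (2 - 6*3)) = -24*(14 + (2 - 18)) = -24*(14 - 16) = -24*(-2) = 48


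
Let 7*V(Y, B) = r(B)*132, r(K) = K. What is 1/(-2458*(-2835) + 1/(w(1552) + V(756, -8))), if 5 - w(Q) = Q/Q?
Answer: 1028/7163546033 ≈ 1.4350e-7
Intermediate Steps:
w(Q) = 4 (w(Q) = 5 - Q/Q = 5 - 1*1 = 5 - 1 = 4)
V(Y, B) = 132*B/7 (V(Y, B) = (B*132)/7 = (132*B)/7 = 132*B/7)
1/(-2458*(-2835) + 1/(w(1552) + V(756, -8))) = 1/(-2458*(-2835) + 1/(4 + (132/7)*(-8))) = 1/(6968430 + 1/(4 - 1056/7)) = 1/(6968430 + 1/(-1028/7)) = 1/(6968430 - 7/1028) = 1/(7163546033/1028) = 1028/7163546033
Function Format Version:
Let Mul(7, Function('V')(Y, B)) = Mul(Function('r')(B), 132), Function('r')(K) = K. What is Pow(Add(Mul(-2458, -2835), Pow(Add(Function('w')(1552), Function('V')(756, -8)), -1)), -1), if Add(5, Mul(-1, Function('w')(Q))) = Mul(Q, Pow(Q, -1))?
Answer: Rational(1028, 7163546033) ≈ 1.4350e-7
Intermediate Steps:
Function('w')(Q) = 4 (Function('w')(Q) = Add(5, Mul(-1, Mul(Q, Pow(Q, -1)))) = Add(5, Mul(-1, 1)) = Add(5, -1) = 4)
Function('V')(Y, B) = Mul(Rational(132, 7), B) (Function('V')(Y, B) = Mul(Rational(1, 7), Mul(B, 132)) = Mul(Rational(1, 7), Mul(132, B)) = Mul(Rational(132, 7), B))
Pow(Add(Mul(-2458, -2835), Pow(Add(Function('w')(1552), Function('V')(756, -8)), -1)), -1) = Pow(Add(Mul(-2458, -2835), Pow(Add(4, Mul(Rational(132, 7), -8)), -1)), -1) = Pow(Add(6968430, Pow(Add(4, Rational(-1056, 7)), -1)), -1) = Pow(Add(6968430, Pow(Rational(-1028, 7), -1)), -1) = Pow(Add(6968430, Rational(-7, 1028)), -1) = Pow(Rational(7163546033, 1028), -1) = Rational(1028, 7163546033)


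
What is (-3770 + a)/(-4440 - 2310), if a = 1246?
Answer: 1262/3375 ≈ 0.37393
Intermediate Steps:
(-3770 + a)/(-4440 - 2310) = (-3770 + 1246)/(-4440 - 2310) = -2524/(-6750) = -2524*(-1/6750) = 1262/3375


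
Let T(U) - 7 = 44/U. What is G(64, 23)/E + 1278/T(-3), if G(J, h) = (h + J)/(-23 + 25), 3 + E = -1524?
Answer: -3903679/23414 ≈ -166.72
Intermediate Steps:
E = -1527 (E = -3 - 1524 = -1527)
T(U) = 7 + 44/U
G(J, h) = J/2 + h/2 (G(J, h) = (J + h)/2 = (J + h)*(½) = J/2 + h/2)
G(64, 23)/E + 1278/T(-3) = ((½)*64 + (½)*23)/(-1527) + 1278/(7 + 44/(-3)) = (32 + 23/2)*(-1/1527) + 1278/(7 + 44*(-⅓)) = (87/2)*(-1/1527) + 1278/(7 - 44/3) = -29/1018 + 1278/(-23/3) = -29/1018 + 1278*(-3/23) = -29/1018 - 3834/23 = -3903679/23414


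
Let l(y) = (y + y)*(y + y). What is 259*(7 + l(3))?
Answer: 11137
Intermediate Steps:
l(y) = 4*y**2 (l(y) = (2*y)*(2*y) = 4*y**2)
259*(7 + l(3)) = 259*(7 + 4*3**2) = 259*(7 + 4*9) = 259*(7 + 36) = 259*43 = 11137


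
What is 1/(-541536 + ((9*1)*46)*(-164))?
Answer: -1/609432 ≈ -1.6409e-6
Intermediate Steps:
1/(-541536 + ((9*1)*46)*(-164)) = 1/(-541536 + (9*46)*(-164)) = 1/(-541536 + 414*(-164)) = 1/(-541536 - 67896) = 1/(-609432) = -1/609432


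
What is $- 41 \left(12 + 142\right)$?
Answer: $-6314$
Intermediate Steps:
$- 41 \left(12 + 142\right) = \left(-41\right) 154 = -6314$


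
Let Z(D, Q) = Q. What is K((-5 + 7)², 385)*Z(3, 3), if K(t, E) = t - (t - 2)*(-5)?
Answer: 42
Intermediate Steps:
K(t, E) = -10 + 6*t (K(t, E) = t - (-2 + t)*(-5) = t - (10 - 5*t) = t + (-10 + 5*t) = -10 + 6*t)
K((-5 + 7)², 385)*Z(3, 3) = (-10 + 6*(-5 + 7)²)*3 = (-10 + 6*2²)*3 = (-10 + 6*4)*3 = (-10 + 24)*3 = 14*3 = 42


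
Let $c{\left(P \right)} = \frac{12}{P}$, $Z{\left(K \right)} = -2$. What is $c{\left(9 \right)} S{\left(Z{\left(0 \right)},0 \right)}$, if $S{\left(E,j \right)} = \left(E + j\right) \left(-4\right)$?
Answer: $\frac{32}{3} \approx 10.667$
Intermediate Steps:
$S{\left(E,j \right)} = - 4 E - 4 j$
$c{\left(9 \right)} S{\left(Z{\left(0 \right)},0 \right)} = \frac{12}{9} \left(\left(-4\right) \left(-2\right) - 0\right) = 12 \cdot \frac{1}{9} \left(8 + 0\right) = \frac{4}{3} \cdot 8 = \frac{32}{3}$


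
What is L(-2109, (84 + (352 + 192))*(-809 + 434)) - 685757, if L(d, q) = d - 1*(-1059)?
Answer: -686807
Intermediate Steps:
L(d, q) = 1059 + d (L(d, q) = d + 1059 = 1059 + d)
L(-2109, (84 + (352 + 192))*(-809 + 434)) - 685757 = (1059 - 2109) - 685757 = -1050 - 685757 = -686807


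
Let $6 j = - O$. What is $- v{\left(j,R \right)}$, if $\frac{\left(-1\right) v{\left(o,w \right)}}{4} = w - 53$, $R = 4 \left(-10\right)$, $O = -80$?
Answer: $-372$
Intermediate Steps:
$j = \frac{40}{3}$ ($j = \frac{\left(-1\right) \left(-80\right)}{6} = \frac{1}{6} \cdot 80 = \frac{40}{3} \approx 13.333$)
$R = -40$
$v{\left(o,w \right)} = 212 - 4 w$ ($v{\left(o,w \right)} = - 4 \left(w - 53\right) = - 4 \left(-53 + w\right) = 212 - 4 w$)
$- v{\left(j,R \right)} = - (212 - -160) = - (212 + 160) = \left(-1\right) 372 = -372$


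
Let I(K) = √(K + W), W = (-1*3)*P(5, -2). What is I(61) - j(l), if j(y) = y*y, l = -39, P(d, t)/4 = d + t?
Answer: -1516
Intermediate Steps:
P(d, t) = 4*d + 4*t (P(d, t) = 4*(d + t) = 4*d + 4*t)
W = -36 (W = (-1*3)*(4*5 + 4*(-2)) = -3*(20 - 8) = -3*12 = -36)
j(y) = y²
I(K) = √(-36 + K) (I(K) = √(K - 36) = √(-36 + K))
I(61) - j(l) = √(-36 + 61) - 1*(-39)² = √25 - 1*1521 = 5 - 1521 = -1516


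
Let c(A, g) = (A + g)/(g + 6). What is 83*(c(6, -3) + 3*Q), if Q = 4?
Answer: 1079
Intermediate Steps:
c(A, g) = (A + g)/(6 + g)
83*(c(6, -3) + 3*Q) = 83*((6 - 3)/(6 - 3) + 3*4) = 83*(3/3 + 12) = 83*((⅓)*3 + 12) = 83*(1 + 12) = 83*13 = 1079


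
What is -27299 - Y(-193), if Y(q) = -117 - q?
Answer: -27375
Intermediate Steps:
-27299 - Y(-193) = -27299 - (-117 - 1*(-193)) = -27299 - (-117 + 193) = -27299 - 1*76 = -27299 - 76 = -27375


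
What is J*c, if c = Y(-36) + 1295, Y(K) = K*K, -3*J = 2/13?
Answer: -5182/39 ≈ -132.87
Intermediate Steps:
J = -2/39 (J = -2/(3*13) = -1/3*2/13 = -2/39 ≈ -0.051282)
Y(K) = K**2
c = 2591 (c = (-36)**2 + 1295 = 1296 + 1295 = 2591)
J*c = -2/39*2591 = -5182/39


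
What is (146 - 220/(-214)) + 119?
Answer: 28465/107 ≈ 266.03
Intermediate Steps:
(146 - 220/(-214)) + 119 = (146 - 220*(-1/214)) + 119 = (146 + 110/107) + 119 = 15732/107 + 119 = 28465/107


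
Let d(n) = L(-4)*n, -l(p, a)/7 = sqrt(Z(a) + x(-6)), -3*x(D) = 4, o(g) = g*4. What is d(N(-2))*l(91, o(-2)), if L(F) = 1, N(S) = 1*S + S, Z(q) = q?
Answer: 56*I*sqrt(21)/3 ≈ 85.541*I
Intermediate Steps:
o(g) = 4*g
x(D) = -4/3 (x(D) = -1/3*4 = -4/3)
N(S) = 2*S (N(S) = S + S = 2*S)
l(p, a) = -7*sqrt(-4/3 + a) (l(p, a) = -7*sqrt(a - 4/3) = -7*sqrt(-4/3 + a))
d(n) = n (d(n) = 1*n = n)
d(N(-2))*l(91, o(-2)) = (2*(-2))*(-7*sqrt(-12 + 9*(4*(-2)))/3) = -(-28)*sqrt(-12 + 9*(-8))/3 = -(-28)*sqrt(-12 - 72)/3 = -(-28)*sqrt(-84)/3 = -(-28)*2*I*sqrt(21)/3 = -(-56)*I*sqrt(21)/3 = 56*I*sqrt(21)/3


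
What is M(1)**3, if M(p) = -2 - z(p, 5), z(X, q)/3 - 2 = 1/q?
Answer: -79507/125 ≈ -636.06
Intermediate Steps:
z(X, q) = 6 + 3/q
M(p) = -43/5 (M(p) = -2 - (6 + 3/5) = -2 - 1*33/5 = -2 - 33/5 = -43/5)
M(1)**3 = (-43/5)**3 = -79507/125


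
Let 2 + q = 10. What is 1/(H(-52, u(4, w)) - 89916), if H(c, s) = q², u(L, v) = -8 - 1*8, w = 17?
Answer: -1/89852 ≈ -1.1129e-5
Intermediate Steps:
q = 8 (q = -2 + 10 = 8)
u(L, v) = -16 (u(L, v) = -8 - 8 = -16)
H(c, s) = 64 (H(c, s) = 8² = 64)
1/(H(-52, u(4, w)) - 89916) = 1/(64 - 89916) = 1/(-89852) = -1/89852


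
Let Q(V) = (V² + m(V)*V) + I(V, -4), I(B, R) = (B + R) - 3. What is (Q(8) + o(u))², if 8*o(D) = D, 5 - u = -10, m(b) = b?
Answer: 1096209/64 ≈ 17128.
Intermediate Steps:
I(B, R) = -3 + B + R
u = 15 (u = 5 - 1*(-10) = 5 + 10 = 15)
o(D) = D/8
Q(V) = -7 + V + 2*V² (Q(V) = (V² + V*V) + (-3 + V - 4) = (V² + V²) + (-7 + V) = 2*V² + (-7 + V) = -7 + V + 2*V²)
(Q(8) + o(u))² = ((-7 + 8 + 2*8²) + (⅛)*15)² = ((-7 + 8 + 2*64) + 15/8)² = ((-7 + 8 + 128) + 15/8)² = (129 + 15/8)² = (1047/8)² = 1096209/64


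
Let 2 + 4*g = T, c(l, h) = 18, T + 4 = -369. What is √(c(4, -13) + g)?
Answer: I*√303/2 ≈ 8.7034*I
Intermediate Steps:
T = -373 (T = -4 - 369 = -373)
g = -375/4 (g = -½ + (¼)*(-373) = -½ - 373/4 = -375/4 ≈ -93.750)
√(c(4, -13) + g) = √(18 - 375/4) = √(-303/4) = I*√303/2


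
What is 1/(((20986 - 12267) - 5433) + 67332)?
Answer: 1/70618 ≈ 1.4161e-5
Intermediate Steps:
1/(((20986 - 12267) - 5433) + 67332) = 1/((8719 - 5433) + 67332) = 1/(3286 + 67332) = 1/70618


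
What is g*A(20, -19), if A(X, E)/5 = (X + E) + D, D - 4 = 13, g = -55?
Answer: -4950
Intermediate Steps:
D = 17 (D = 4 + 13 = 17)
A(X, E) = 85 + 5*E + 5*X (A(X, E) = 5*((X + E) + 17) = 5*((E + X) + 17) = 5*(17 + E + X) = 85 + 5*E + 5*X)
g*A(20, -19) = -55*(85 + 5*(-19) + 5*20) = -55*(85 - 95 + 100) = -55*90 = -4950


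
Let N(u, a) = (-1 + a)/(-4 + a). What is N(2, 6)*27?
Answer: 135/2 ≈ 67.500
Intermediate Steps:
N(u, a) = (-1 + a)/(-4 + a)
N(2, 6)*27 = ((-1 + 6)/(-4 + 6))*27 = (5/2)*27 = 135/2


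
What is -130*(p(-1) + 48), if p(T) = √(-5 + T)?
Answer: -6240 - 130*I*√6 ≈ -6240.0 - 318.43*I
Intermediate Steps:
-130*(p(-1) + 48) = -130*(√(-5 - 1) + 48) = -130*(√(-6) + 48) = -130*(I*√6 + 48) = -130*(48 + I*√6) = -6240 - 130*I*√6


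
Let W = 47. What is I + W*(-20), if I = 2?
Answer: -938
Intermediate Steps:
I + W*(-20) = 2 + 47*(-20) = 2 - 940 = -938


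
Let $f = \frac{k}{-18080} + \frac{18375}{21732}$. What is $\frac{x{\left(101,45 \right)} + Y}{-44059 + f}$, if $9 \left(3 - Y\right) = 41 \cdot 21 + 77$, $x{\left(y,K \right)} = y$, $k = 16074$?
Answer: $\frac{32742880}{6491789887203} \approx 5.0437 \cdot 10^{-6}$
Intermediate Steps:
$Y = - \frac{911}{9}$ ($Y = 3 - \frac{41 \cdot 21 + 77}{9} = 3 - \frac{861 + 77}{9} = 3 - \frac{938}{9} = - \frac{911}{9} \approx -101.22$)
$f = - \frac{712507}{16371440}$ ($f = \frac{16074}{-18080} + \frac{18375}{21732} = 16074 \left(- \frac{1}{18080}\right) + 18375 \cdot \frac{1}{21732} = - \frac{8037}{9040} + \frac{6125}{7244} = - \frac{712507}{16371440} \approx -0.043521$)
$\frac{x{\left(101,45 \right)} + Y}{-44059 + f} = \frac{101 - \frac{911}{9}}{-44059 - \frac{712507}{16371440}} = - \frac{2}{9 \left(- \frac{721309987467}{16371440}\right)} = \left(- \frac{2}{9}\right) \left(- \frac{16371440}{721309987467}\right) = \frac{32742880}{6491789887203}$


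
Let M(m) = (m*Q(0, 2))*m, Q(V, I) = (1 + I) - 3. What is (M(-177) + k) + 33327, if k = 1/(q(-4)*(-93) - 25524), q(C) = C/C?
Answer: 853737758/25617 ≈ 33327.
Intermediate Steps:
Q(V, I) = -2 + I
q(C) = 1
M(m) = 0 (M(m) = (m*(-2 + 2))*m = (m*0)*m = 0*m = 0)
k = -1/25617 (k = 1/(1*(-93) - 25524) = 1/(-93 - 25524) = 1/(-25617) = -1/25617 ≈ -3.9037e-5)
(M(-177) + k) + 33327 = (0 - 1/25617) + 33327 = -1/25617 + 33327 = 853737758/25617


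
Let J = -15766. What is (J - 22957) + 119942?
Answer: 81219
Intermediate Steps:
(J - 22957) + 119942 = (-15766 - 22957) + 119942 = -38723 + 119942 = 81219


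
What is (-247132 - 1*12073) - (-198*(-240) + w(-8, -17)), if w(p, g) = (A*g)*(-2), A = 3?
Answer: -306827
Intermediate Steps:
w(p, g) = -6*g (w(p, g) = (3*g)*(-2) = -6*g)
(-247132 - 1*12073) - (-198*(-240) + w(-8, -17)) = (-247132 - 1*12073) - (-198*(-240) - 6*(-17)) = (-247132 - 12073) - (47520 + 102) = -259205 - 1*47622 = -259205 - 47622 = -306827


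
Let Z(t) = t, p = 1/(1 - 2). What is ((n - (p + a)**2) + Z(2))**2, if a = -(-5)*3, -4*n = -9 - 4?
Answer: 582169/16 ≈ 36386.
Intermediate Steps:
n = 13/4 (n = -(-9 - 4)/4 = -1/4*(-13) = 13/4 ≈ 3.2500)
p = -1 (p = 1/(-1) = -1)
a = 15 (a = -5*(-3) = 15)
((n - (p + a)**2) + Z(2))**2 = ((13/4 - (-1 + 15)**2) + 2)**2 = ((13/4 - 1*14**2) + 2)**2 = ((13/4 - 1*196) + 2)**2 = ((13/4 - 196) + 2)**2 = (-771/4 + 2)**2 = (-763/4)**2 = 582169/16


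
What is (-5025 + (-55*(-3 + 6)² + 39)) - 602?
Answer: -6083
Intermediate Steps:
(-5025 + (-55*(-3 + 6)² + 39)) - 602 = (-5025 + (-55*3² + 39)) - 602 = (-5025 + (-55*9 + 39)) - 602 = (-5025 + (-495 + 39)) - 602 = (-5025 - 456) - 602 = -5481 - 602 = -6083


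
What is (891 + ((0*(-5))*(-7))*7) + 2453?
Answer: 3344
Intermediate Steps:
(891 + ((0*(-5))*(-7))*7) + 2453 = (891 + (0*(-7))*7) + 2453 = (891 + 0*7) + 2453 = (891 + 0) + 2453 = 891 + 2453 = 3344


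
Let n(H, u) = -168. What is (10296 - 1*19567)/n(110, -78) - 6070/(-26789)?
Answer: 35625797/642936 ≈ 55.411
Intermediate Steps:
(10296 - 1*19567)/n(110, -78) - 6070/(-26789) = (10296 - 1*19567)/(-168) - 6070/(-26789) = (10296 - 19567)*(-1/168) - 6070*(-1/26789) = -9271*(-1/168) + 6070/26789 = 9271/168 + 6070/26789 = 35625797/642936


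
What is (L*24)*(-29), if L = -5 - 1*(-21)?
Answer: -11136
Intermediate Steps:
L = 16 (L = -5 + 21 = 16)
(L*24)*(-29) = (16*24)*(-29) = 384*(-29) = -11136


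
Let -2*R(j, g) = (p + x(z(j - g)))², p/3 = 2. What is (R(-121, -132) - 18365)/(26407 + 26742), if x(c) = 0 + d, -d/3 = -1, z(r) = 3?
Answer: -36811/106298 ≈ -0.34630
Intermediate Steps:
d = 3 (d = -3*(-1) = 3)
p = 6 (p = 3*2 = 6)
x(c) = 3 (x(c) = 0 + 3 = 3)
R(j, g) = -81/2 (R(j, g) = -(6 + 3)²/2 = -½*9² = -½*81 = -81/2)
(R(-121, -132) - 18365)/(26407 + 26742) = (-81/2 - 18365)/(26407 + 26742) = -36811/2/53149 = -36811/2*1/53149 = -36811/106298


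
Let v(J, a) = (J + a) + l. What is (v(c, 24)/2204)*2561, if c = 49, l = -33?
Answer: 25610/551 ≈ 46.479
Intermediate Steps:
v(J, a) = -33 + J + a (v(J, a) = (J + a) - 33 = -33 + J + a)
(v(c, 24)/2204)*2561 = ((-33 + 49 + 24)/2204)*2561 = (40*(1/2204))*2561 = (10/551)*2561 = 25610/551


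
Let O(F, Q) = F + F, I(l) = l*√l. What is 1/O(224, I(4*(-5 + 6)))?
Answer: 1/448 ≈ 0.0022321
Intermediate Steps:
I(l) = l^(3/2)
O(F, Q) = 2*F
1/O(224, I(4*(-5 + 6))) = 1/(2*224) = 1/448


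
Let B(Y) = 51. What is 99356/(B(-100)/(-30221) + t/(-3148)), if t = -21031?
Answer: 9452303404048/635417303 ≈ 14876.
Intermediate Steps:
99356/(B(-100)/(-30221) + t/(-3148)) = 99356/(51/(-30221) - 21031/(-3148)) = 99356/(51*(-1/30221) - 21031*(-1/3148)) = 99356/(-51/30221 + 21031/3148) = 99356/(635417303/95135708) = 99356*(95135708/635417303) = 9452303404048/635417303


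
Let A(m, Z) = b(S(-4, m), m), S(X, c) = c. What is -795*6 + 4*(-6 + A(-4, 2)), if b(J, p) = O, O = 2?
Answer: -4786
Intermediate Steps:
b(J, p) = 2
A(m, Z) = 2
-795*6 + 4*(-6 + A(-4, 2)) = -795*6 + 4*(-6 + 2) = -53*90 + 4*(-4) = -4770 - 16 = -4786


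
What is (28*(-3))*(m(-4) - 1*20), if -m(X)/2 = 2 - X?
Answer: 2688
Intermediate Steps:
m(X) = -4 + 2*X (m(X) = -2*(2 - X) = -4 + 2*X)
(28*(-3))*(m(-4) - 1*20) = (28*(-3))*((-4 + 2*(-4)) - 1*20) = -84*((-4 - 8) - 20) = -84*(-12 - 20) = -84*(-32) = 2688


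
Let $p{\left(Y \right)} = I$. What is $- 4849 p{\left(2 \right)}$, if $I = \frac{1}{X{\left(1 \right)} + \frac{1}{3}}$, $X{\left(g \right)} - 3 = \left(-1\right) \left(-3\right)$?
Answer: $- \frac{14547}{19} \approx -765.63$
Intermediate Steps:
$X{\left(g \right)} = 6$ ($X{\left(g \right)} = 3 - -3 = 3 + 3 = 6$)
$I = \frac{3}{19}$ ($I = \frac{1}{6 + \frac{1}{3}} = \frac{1}{\frac{19}{3}} = \frac{3}{19} \approx 0.15789$)
$p{\left(Y \right)} = \frac{3}{19}$
$- 4849 p{\left(2 \right)} = \left(-4849\right) \frac{3}{19} = - \frac{14547}{19}$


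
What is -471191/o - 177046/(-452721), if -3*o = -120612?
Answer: -206200103327/18201195084 ≈ -11.329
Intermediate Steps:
o = 40204 (o = -⅓*(-120612) = 40204)
-471191/o - 177046/(-452721) = -471191/40204 - 177046/(-452721) = -471191*1/40204 - 177046*(-1/452721) = -471191/40204 + 177046/452721 = -206200103327/18201195084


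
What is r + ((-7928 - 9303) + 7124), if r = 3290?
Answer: -6817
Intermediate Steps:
r + ((-7928 - 9303) + 7124) = 3290 + ((-7928 - 9303) + 7124) = 3290 + (-17231 + 7124) = 3290 - 10107 = -6817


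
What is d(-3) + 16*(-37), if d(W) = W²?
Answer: -583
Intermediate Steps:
d(-3) + 16*(-37) = (-3)² + 16*(-37) = 9 - 592 = -583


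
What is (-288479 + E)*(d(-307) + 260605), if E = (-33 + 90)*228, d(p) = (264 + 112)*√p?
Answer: -71792247215 - 103581608*I*√307 ≈ -7.1792e+10 - 1.8149e+9*I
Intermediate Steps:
d(p) = 376*√p
E = 12996 (E = 57*228 = 12996)
(-288479 + E)*(d(-307) + 260605) = (-288479 + 12996)*(376*√(-307) + 260605) = -275483*(376*(I*√307) + 260605) = -275483*(376*I*√307 + 260605) = -275483*(260605 + 376*I*√307) = -71792247215 - 103581608*I*√307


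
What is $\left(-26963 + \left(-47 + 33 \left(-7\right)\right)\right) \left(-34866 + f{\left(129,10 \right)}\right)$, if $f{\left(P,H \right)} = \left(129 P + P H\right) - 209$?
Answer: $467019704$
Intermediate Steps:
$f{\left(P,H \right)} = -209 + 129 P + H P$ ($f{\left(P,H \right)} = \left(129 P + H P\right) - 209 = -209 + 129 P + H P$)
$\left(-26963 + \left(-47 + 33 \left(-7\right)\right)\right) \left(-34866 + f{\left(129,10 \right)}\right) = \left(-26963 + \left(-47 + 33 \left(-7\right)\right)\right) \left(-34866 + \left(-209 + 129 \cdot 129 + 10 \cdot 129\right)\right) = \left(-26963 - 278\right) \left(-34866 + \left(-209 + 16641 + 1290\right)\right) = \left(-26963 - 278\right) \left(-34866 + 17722\right) = \left(-27241\right) \left(-17144\right) = 467019704$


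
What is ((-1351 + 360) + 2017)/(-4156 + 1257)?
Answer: -1026/2899 ≈ -0.35392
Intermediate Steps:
((-1351 + 360) + 2017)/(-4156 + 1257) = (-991 + 2017)/(-2899) = 1026*(-1/2899) = -1026/2899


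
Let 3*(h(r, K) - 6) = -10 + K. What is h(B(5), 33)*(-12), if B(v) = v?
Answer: -164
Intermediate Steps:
h(r, K) = 8/3 + K/3 (h(r, K) = 6 + (-10 + K)/3 = 6 + (-10/3 + K/3) = 8/3 + K/3)
h(B(5), 33)*(-12) = (8/3 + (1/3)*33)*(-12) = (8/3 + 11)*(-12) = (41/3)*(-12) = -164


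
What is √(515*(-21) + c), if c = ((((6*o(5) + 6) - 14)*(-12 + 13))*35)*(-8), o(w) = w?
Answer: 5*I*√679 ≈ 130.29*I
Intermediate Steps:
c = -6160 (c = ((((6*5 + 6) - 14)*(-12 + 13))*35)*(-8) = ((((30 + 6) - 14)*1)*35)*(-8) = (((36 - 14)*1)*35)*(-8) = ((22*1)*35)*(-8) = (22*35)*(-8) = 770*(-8) = -6160)
√(515*(-21) + c) = √(515*(-21) - 6160) = √(-10815 - 6160) = √(-16975) = 5*I*√679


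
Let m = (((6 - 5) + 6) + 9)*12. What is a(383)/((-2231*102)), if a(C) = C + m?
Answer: -25/9894 ≈ -0.0025268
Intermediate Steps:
m = 192 (m = ((1 + 6) + 9)*12 = (7 + 9)*12 = 16*12 = 192)
a(C) = 192 + C (a(C) = C + 192 = 192 + C)
a(383)/((-2231*102)) = (192 + 383)/((-2231*102)) = 575/(-227562) = 575*(-1/227562) = -25/9894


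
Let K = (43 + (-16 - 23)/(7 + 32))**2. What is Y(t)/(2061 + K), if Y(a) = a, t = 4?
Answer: 4/3825 ≈ 0.0010458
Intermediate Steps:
K = 1764 (K = (43 - 39/39)**2 = (43 - 39*1/39)**2 = (43 - 1)**2 = 42**2 = 1764)
Y(t)/(2061 + K) = 4/(2061 + 1764) = 4/3825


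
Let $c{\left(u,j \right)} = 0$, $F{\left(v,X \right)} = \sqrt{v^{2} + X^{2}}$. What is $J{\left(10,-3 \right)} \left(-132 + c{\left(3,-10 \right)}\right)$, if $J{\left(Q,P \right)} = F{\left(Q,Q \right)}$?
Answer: $- 1320 \sqrt{2} \approx -1866.8$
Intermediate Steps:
$F{\left(v,X \right)} = \sqrt{X^{2} + v^{2}}$
$J{\left(Q,P \right)} = \sqrt{2} \sqrt{Q^{2}}$ ($J{\left(Q,P \right)} = \sqrt{Q^{2} + Q^{2}} = \sqrt{2 Q^{2}} = \sqrt{2} \sqrt{Q^{2}}$)
$J{\left(10,-3 \right)} \left(-132 + c{\left(3,-10 \right)}\right) = \sqrt{2} \sqrt{10^{2}} \left(-132 + 0\right) = \sqrt{2} \sqrt{100} \left(-132\right) = \sqrt{2} \cdot 10 \left(-132\right) = 10 \sqrt{2} \left(-132\right) = - 1320 \sqrt{2}$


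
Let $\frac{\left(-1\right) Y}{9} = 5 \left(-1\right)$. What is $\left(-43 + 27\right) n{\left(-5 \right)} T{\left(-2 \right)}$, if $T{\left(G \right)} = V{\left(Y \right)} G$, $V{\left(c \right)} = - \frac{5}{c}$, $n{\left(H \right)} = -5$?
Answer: $\frac{160}{9} \approx 17.778$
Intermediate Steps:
$Y = 45$ ($Y = - 9 \cdot 5 \left(-1\right) = \left(-9\right) \left(-5\right) = 45$)
$T{\left(G \right)} = - \frac{G}{9}$ ($T{\left(G \right)} = - \frac{5}{45} G = \left(-5\right) \frac{1}{45} G = - \frac{G}{9}$)
$\left(-43 + 27\right) n{\left(-5 \right)} T{\left(-2 \right)} = \left(-43 + 27\right) \left(- 5 \left(\left(- \frac{1}{9}\right) \left(-2\right)\right)\right) = - 16 \left(\left(-5\right) \frac{2}{9}\right) = \left(-16\right) \left(- \frac{10}{9}\right) = \frac{160}{9}$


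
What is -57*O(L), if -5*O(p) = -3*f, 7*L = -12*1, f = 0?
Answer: 0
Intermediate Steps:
L = -12/7 (L = (-12*1)/7 = (⅐)*(-12) = -12/7 ≈ -1.7143)
O(p) = 0 (O(p) = -(-3)*0/5 = -⅕*0 = 0)
-57*O(L) = -57*0 = 0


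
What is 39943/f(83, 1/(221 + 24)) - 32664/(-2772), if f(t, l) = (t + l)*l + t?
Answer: 567457213567/1155556941 ≈ 491.07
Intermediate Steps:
f(t, l) = t + l*(l + t) (f(t, l) = (l + t)*l + t = l*(l + t) + t = t + l*(l + t))
39943/f(83, 1/(221 + 24)) - 32664/(-2772) = 39943/(83 + (1/(221 + 24))**2 + 83/(221 + 24)) - 32664/(-2772) = 39943/(83 + (1/245)**2 + 83/245) - 32664*(-1/2772) = 39943/(83 + (1/245)**2 + (1/245)*83) + 2722/231 = 39943/(83 + 1/60025 + 83/245) + 2722/231 = 39943/(5002411/60025) + 2722/231 = 39943*(60025/5002411) + 2722/231 = 2397578575/5002411 + 2722/231 = 567457213567/1155556941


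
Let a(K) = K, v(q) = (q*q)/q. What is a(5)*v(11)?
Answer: 55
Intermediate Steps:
v(q) = q (v(q) = q²/q = q)
a(5)*v(11) = 5*11 = 55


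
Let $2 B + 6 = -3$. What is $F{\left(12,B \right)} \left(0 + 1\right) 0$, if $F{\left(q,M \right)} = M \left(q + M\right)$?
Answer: $0$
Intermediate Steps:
$B = - \frac{9}{2}$ ($B = -3 + \frac{1}{2} \left(-3\right) = -3 - \frac{3}{2} = - \frac{9}{2} \approx -4.5$)
$F{\left(q,M \right)} = M \left(M + q\right)$
$F{\left(12,B \right)} \left(0 + 1\right) 0 = - \frac{9 \left(- \frac{9}{2} + 12\right)}{2} \left(0 + 1\right) 0 = \left(- \frac{9}{2}\right) \frac{15}{2} \cdot 1 \cdot 0 = \left(- \frac{135}{4}\right) 0 = 0$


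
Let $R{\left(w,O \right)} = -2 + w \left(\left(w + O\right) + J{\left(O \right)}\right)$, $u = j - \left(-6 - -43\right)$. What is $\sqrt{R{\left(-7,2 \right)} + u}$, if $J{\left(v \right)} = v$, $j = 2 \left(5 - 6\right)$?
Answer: $2 i \sqrt{5} \approx 4.4721 i$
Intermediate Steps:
$j = -2$ ($j = 2 \left(-1\right) = -2$)
$u = -39$ ($u = -2 - \left(-6 - -43\right) = -2 - \left(-6 + 43\right) = -2 - 37 = -39$)
$R{\left(w,O \right)} = -2 + w \left(w + 2 O\right)$ ($R{\left(w,O \right)} = -2 + w \left(\left(w + O\right) + O\right) = -2 + w \left(\left(O + w\right) + O\right) = -2 + w \left(w + 2 O\right)$)
$\sqrt{R{\left(-7,2 \right)} + u} = \sqrt{\left(-2 + \left(-7\right)^{2} + 2 \cdot 2 \left(-7\right)\right) - 39} = \sqrt{\left(-2 + 49 - 28\right) - 39} = \sqrt{19 - 39} = \sqrt{-20} = 2 i \sqrt{5}$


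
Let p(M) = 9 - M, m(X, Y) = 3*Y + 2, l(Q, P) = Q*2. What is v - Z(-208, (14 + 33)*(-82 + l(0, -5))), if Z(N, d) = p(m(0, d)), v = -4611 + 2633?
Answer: -13547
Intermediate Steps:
l(Q, P) = 2*Q
m(X, Y) = 2 + 3*Y
v = -1978
Z(N, d) = 7 - 3*d (Z(N, d) = 9 - (2 + 3*d) = 9 + (-2 - 3*d) = 7 - 3*d)
v - Z(-208, (14 + 33)*(-82 + l(0, -5))) = -1978 - (7 - 3*(14 + 33)*(-82 + 2*0)) = -1978 - (7 - 141*(-82 + 0)) = -1978 - (7 - 141*(-82)) = -1978 - (7 - 3*(-3854)) = -1978 - (7 + 11562) = -1978 - 1*11569 = -1978 - 11569 = -13547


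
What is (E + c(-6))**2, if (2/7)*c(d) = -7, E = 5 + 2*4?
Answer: 529/4 ≈ 132.25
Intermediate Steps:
E = 13 (E = 5 + 8 = 13)
c(d) = -49/2 (c(d) = (7/2)*(-7) = -49/2)
(E + c(-6))**2 = (13 - 49/2)**2 = (-23/2)**2 = 529/4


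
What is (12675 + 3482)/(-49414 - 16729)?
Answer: -16157/66143 ≈ -0.24427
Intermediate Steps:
(12675 + 3482)/(-49414 - 16729) = 16157/(-66143) = 16157*(-1/66143) = -16157/66143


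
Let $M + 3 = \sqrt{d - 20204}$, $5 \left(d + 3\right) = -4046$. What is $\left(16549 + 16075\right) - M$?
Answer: $32627 - \frac{i \sqrt{525405}}{5} \approx 32627.0 - 144.97 i$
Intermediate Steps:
$d = - \frac{4061}{5}$ ($d = -3 + \frac{1}{5} \left(-4046\right) = -3 - \frac{4046}{5} = - \frac{4061}{5} \approx -812.2$)
$M = -3 + \frac{i \sqrt{525405}}{5}$ ($M = -3 + \sqrt{- \frac{4061}{5} - 20204} = -3 + \sqrt{- \frac{105081}{5}} = -3 + \frac{i \sqrt{525405}}{5} \approx -3.0 + 144.97 i$)
$\left(16549 + 16075\right) - M = \left(16549 + 16075\right) - \left(-3 + \frac{i \sqrt{525405}}{5}\right) = 32624 + \left(3 - \frac{i \sqrt{525405}}{5}\right) = 32627 - \frac{i \sqrt{525405}}{5}$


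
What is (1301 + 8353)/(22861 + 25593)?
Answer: 4827/24227 ≈ 0.19924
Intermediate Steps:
(1301 + 8353)/(22861 + 25593) = 9654/48454 = 9654*(1/48454) = 4827/24227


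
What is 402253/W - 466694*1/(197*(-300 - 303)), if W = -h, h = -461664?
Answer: 9749624257/2031167712 ≈ 4.8000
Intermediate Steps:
W = 461664 (W = -1*(-461664) = 461664)
402253/W - 466694*1/(197*(-300 - 303)) = 402253/461664 - 466694*1/(197*(-300 - 303)) = 402253*(1/461664) - 466694/(197*(-603)) = 402253/461664 - 466694/(-118791) = 402253/461664 - 466694*(-1/118791) = 402253/461664 + 466694/118791 = 9749624257/2031167712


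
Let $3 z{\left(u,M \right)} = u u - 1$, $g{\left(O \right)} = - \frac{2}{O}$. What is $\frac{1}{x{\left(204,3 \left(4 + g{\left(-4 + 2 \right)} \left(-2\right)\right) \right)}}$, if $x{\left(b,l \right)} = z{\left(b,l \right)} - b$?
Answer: $\frac{3}{41003} \approx 7.3165 \cdot 10^{-5}$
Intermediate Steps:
$z{\left(u,M \right)} = - \frac{1}{3} + \frac{u^{2}}{3}$ ($z{\left(u,M \right)} = \frac{u u - 1}{3} = \frac{u^{2} - 1}{3} = \frac{-1 + u^{2}}{3} = - \frac{1}{3} + \frac{u^{2}}{3}$)
$x{\left(b,l \right)} = - \frac{1}{3} - b + \frac{b^{2}}{3}$ ($x{\left(b,l \right)} = \left(- \frac{1}{3} + \frac{b^{2}}{3}\right) - b = - \frac{1}{3} - b + \frac{b^{2}}{3}$)
$\frac{1}{x{\left(204,3 \left(4 + g{\left(-4 + 2 \right)} \left(-2\right)\right) \right)}} = \frac{1}{- \frac{1}{3} - 204 + \frac{204^{2}}{3}} = \frac{1}{- \frac{1}{3} - 204 + \frac{1}{3} \cdot 41616} = \frac{1}{- \frac{1}{3} - 204 + 13872} = \frac{1}{\frac{41003}{3}} = \frac{3}{41003}$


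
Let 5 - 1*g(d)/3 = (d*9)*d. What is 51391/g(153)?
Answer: -51391/632028 ≈ -0.081311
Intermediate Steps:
g(d) = 15 - 27*d**2 (g(d) = 15 - 3*d*9*d = 15 - 3*9*d*d = 15 - 27*d**2)
51391/g(153) = 51391/(15 - 27*153**2) = 51391/(15 - 27*23409) = 51391/(15 - 632043) = 51391/(-632028) = 51391*(-1/632028) = -51391/632028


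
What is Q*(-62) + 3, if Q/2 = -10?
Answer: 1243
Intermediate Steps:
Q = -20 (Q = 2*(-10) = -20)
Q*(-62) + 3 = -20*(-62) + 3 = 1240 + 3 = 1243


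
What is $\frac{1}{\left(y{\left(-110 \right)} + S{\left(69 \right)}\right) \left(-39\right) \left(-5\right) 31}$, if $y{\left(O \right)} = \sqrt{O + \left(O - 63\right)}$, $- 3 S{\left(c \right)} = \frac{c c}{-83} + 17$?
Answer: $\frac{55610}{11593819549} - \frac{20667 i \sqrt{283}}{57969097745} \approx 4.7965 \cdot 10^{-6} - 5.9976 \cdot 10^{-6} i$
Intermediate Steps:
$S{\left(c \right)} = - \frac{17}{3} + \frac{c^{2}}{249}$ ($S{\left(c \right)} = - \frac{\frac{c c}{-83} + 17}{3} = - \frac{c^{2} \left(- \frac{1}{83}\right) + 17}{3} = - \frac{- \frac{c^{2}}{83} + 17}{3} = - \frac{17 - \frac{c^{2}}{83}}{3} = - \frac{17}{3} + \frac{c^{2}}{249}$)
$y{\left(O \right)} = \sqrt{-63 + 2 O}$ ($y{\left(O \right)} = \sqrt{O + \left(-63 + O\right)} = \sqrt{-63 + 2 O}$)
$\frac{1}{\left(y{\left(-110 \right)} + S{\left(69 \right)}\right) \left(-39\right) \left(-5\right) 31} = \frac{1}{\left(\sqrt{-63 + 2 \left(-110\right)} - \left(\frac{17}{3} - \frac{69^{2}}{249}\right)\right) \left(-39\right) \left(-5\right) 31} = \frac{1}{\left(\sqrt{-63 - 220} + \left(- \frac{17}{3} + \frac{1}{249} \cdot 4761\right)\right) 195 \cdot 31} = \frac{1}{\left(\sqrt{-283} + \left(- \frac{17}{3} + \frac{1587}{83}\right)\right) 6045} = \frac{1}{i \sqrt{283} + \frac{3350}{249}} \cdot \frac{1}{6045} = \frac{1}{\frac{3350}{249} + i \sqrt{283}} \cdot \frac{1}{6045} = \frac{1}{6045 \left(\frac{3350}{249} + i \sqrt{283}\right)}$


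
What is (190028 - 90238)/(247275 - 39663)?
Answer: 49895/103806 ≈ 0.48066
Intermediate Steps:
(190028 - 90238)/(247275 - 39663) = 99790/207612 = 99790*(1/207612) = 49895/103806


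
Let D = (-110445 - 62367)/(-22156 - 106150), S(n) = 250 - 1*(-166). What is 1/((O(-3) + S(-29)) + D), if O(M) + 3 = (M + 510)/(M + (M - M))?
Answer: 64153/15739738 ≈ 0.0040759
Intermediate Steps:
O(M) = -3 + (510 + M)/M (O(M) = -3 + (M + 510)/(M + (M - M)) = -3 + (510 + M)/(M + 0) = -3 + (510 + M)/M)
S(n) = 416 (S(n) = 250 + 166 = 416)
D = 86406/64153 (D = -172812/(-128306) = -172812*(-1/128306) = 86406/64153 ≈ 1.3469)
1/((O(-3) + S(-29)) + D) = 1/(((-2 + 510/(-3)) + 416) + 86406/64153) = 1/(((-2 + 510*(-⅓)) + 416) + 86406/64153) = 1/(((-2 - 170) + 416) + 86406/64153) = 1/((-172 + 416) + 86406/64153) = 1/(244 + 86406/64153) = 1/(15739738/64153) = 64153/15739738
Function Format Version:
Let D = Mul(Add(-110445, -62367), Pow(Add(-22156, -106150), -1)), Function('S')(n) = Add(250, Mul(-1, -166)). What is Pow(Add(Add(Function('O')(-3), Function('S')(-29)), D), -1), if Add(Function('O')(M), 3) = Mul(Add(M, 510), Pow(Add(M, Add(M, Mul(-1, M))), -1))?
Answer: Rational(64153, 15739738) ≈ 0.0040759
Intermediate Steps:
Function('O')(M) = Add(-3, Mul(Pow(M, -1), Add(510, M))) (Function('O')(M) = Add(-3, Mul(Add(M, 510), Pow(Add(M, Add(M, Mul(-1, M))), -1))) = Add(-3, Mul(Add(510, M), Pow(Add(M, 0), -1))) = Add(-3, Mul(Add(510, M), Pow(M, -1))) = Add(-3, Mul(Pow(M, -1), Add(510, M))))
Function('S')(n) = 416 (Function('S')(n) = Add(250, 166) = 416)
D = Rational(86406, 64153) (D = Mul(-172812, Pow(-128306, -1)) = Mul(-172812, Rational(-1, 128306)) = Rational(86406, 64153) ≈ 1.3469)
Pow(Add(Add(Function('O')(-3), Function('S')(-29)), D), -1) = Pow(Add(Add(Add(-2, Mul(510, Pow(-3, -1))), 416), Rational(86406, 64153)), -1) = Pow(Add(Add(Add(-2, Mul(510, Rational(-1, 3))), 416), Rational(86406, 64153)), -1) = Pow(Add(Add(Add(-2, -170), 416), Rational(86406, 64153)), -1) = Pow(Add(Add(-172, 416), Rational(86406, 64153)), -1) = Pow(Add(244, Rational(86406, 64153)), -1) = Pow(Rational(15739738, 64153), -1) = Rational(64153, 15739738)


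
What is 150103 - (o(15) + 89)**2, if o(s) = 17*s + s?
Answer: 21222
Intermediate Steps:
o(s) = 18*s
150103 - (o(15) + 89)**2 = 150103 - (18*15 + 89)**2 = 150103 - (270 + 89)**2 = 150103 - 1*359**2 = 150103 - 1*128881 = 150103 - 128881 = 21222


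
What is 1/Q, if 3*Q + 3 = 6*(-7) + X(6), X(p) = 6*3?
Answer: -⅑ ≈ -0.11111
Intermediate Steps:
X(p) = 18
Q = -9 (Q = -1 + (6*(-7) + 18)/3 = -1 + (-42 + 18)/3 = -1 + (⅓)*(-24) = -1 - 8 = -9)
1/Q = 1/(-9) = -⅑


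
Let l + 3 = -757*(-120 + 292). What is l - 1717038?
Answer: -1847245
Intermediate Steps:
l = -130207 (l = -3 - 757*(-120 + 292) = -3 - 757*172 = -3 - 130204 = -130207)
l - 1717038 = -130207 - 1717038 = -1847245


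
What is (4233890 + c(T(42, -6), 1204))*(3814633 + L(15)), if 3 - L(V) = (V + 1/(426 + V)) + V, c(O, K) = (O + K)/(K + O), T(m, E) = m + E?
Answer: 2374142022344765/147 ≈ 1.6151e+13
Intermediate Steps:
T(m, E) = E + m
c(O, K) = 1 (c(O, K) = (K + O)/(K + O) = 1)
L(V) = 3 - 1/(426 + V) - 2*V (L(V) = 3 - ((V + 1/(426 + V)) + V) = 3 - (1/(426 + V) + 2*V) = 3 + (-1/(426 + V) - 2*V) = 3 - 1/(426 + V) - 2*V)
(4233890 + c(T(42, -6), 1204))*(3814633 + L(15)) = (4233890 + 1)*(3814633 + (1277 - 849*15 - 2*15²)/(426 + 15)) = 4233891*(3814633 + (1277 - 12735 - 2*225)/441) = 4233891*(3814633 + (1277 - 12735 - 450)/441) = 4233891*(3814633 + (1/441)*(-11908)) = 4233891*(3814633 - 11908/441) = 4233891*(1682241245/441) = 2374142022344765/147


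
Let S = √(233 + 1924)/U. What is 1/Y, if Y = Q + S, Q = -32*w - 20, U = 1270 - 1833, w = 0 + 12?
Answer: -128055476/51734410147 + 563*√2157/51734410147 ≈ -0.0024747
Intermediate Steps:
w = 12
U = -563
Q = -404 (Q = -32*12 - 20 = -384 - 20 = -404)
S = -√2157/563 (S = √(233 + 1924)/(-563) = √2157*(-1/563) = -√2157/563 ≈ -0.082493)
Y = -404 - √2157/563 ≈ -404.08
1/Y = 1/(-404 - √2157/563)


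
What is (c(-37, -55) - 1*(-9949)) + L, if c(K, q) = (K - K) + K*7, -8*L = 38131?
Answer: 39389/8 ≈ 4923.6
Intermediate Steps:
L = -38131/8 (L = -⅛*38131 = -38131/8 ≈ -4766.4)
c(K, q) = 7*K (c(K, q) = 0 + 7*K = 7*K)
(c(-37, -55) - 1*(-9949)) + L = (7*(-37) - 1*(-9949)) - 38131/8 = (-259 + 9949) - 38131/8 = 9690 - 38131/8 = 39389/8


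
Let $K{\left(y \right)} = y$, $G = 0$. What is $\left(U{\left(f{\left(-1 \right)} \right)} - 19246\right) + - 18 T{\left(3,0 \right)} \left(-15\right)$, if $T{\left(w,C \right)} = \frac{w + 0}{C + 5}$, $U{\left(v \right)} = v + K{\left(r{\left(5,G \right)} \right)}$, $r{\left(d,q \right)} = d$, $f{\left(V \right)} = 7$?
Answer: $-19072$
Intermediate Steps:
$U{\left(v \right)} = 5 + v$ ($U{\left(v \right)} = v + 5 = 5 + v$)
$T{\left(w,C \right)} = \frac{w}{5 + C}$
$\left(U{\left(f{\left(-1 \right)} \right)} - 19246\right) + - 18 T{\left(3,0 \right)} \left(-15\right) = \left(\left(5 + 7\right) - 19246\right) + - 18 \frac{3}{5 + 0} \left(-15\right) = \left(12 - 19246\right) + - 18 \cdot \frac{3}{5} \left(-15\right) = -19234 + - 18 \cdot 3 \cdot \frac{1}{5} \left(-15\right) = -19234 + \left(-18\right) \frac{3}{5} \left(-15\right) = -19234 - -162 = -19234 + 162 = -19072$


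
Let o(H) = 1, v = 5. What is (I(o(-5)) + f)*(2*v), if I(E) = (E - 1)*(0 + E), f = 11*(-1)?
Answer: -110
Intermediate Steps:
f = -11
I(E) = E*(-1 + E) (I(E) = (-1 + E)*E = E*(-1 + E))
(I(o(-5)) + f)*(2*v) = (1*(-1 + 1) - 11)*(2*5) = (1*0 - 11)*10 = (0 - 11)*10 = -11*10 = -110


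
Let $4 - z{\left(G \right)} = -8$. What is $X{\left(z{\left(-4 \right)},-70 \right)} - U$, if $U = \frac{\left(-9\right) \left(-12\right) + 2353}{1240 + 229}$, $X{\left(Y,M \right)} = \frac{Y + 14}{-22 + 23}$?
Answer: $\frac{35733}{1469} \approx 24.325$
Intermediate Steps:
$z{\left(G \right)} = 12$ ($z{\left(G \right)} = 4 - -8 = 4 + 8 = 12$)
$X{\left(Y,M \right)} = 14 + Y$ ($X{\left(Y,M \right)} = \frac{14 + Y}{1} = \left(14 + Y\right) 1 = 14 + Y$)
$U = \frac{2461}{1469}$ ($U = \frac{108 + 2353}{1469} = 2461 \cdot \frac{1}{1469} = \frac{2461}{1469} \approx 1.6753$)
$X{\left(z{\left(-4 \right)},-70 \right)} - U = \left(14 + 12\right) - \frac{2461}{1469} = 26 - \frac{2461}{1469} = \frac{35733}{1469}$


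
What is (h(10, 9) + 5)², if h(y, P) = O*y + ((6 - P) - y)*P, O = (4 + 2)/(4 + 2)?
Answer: 10404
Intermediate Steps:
O = 1 (O = 6/6 = 6*(⅙) = 1)
h(y, P) = y + P*(6 - P - y) (h(y, P) = 1*y + ((6 - P) - y)*P = y + (6 - P - y)*P = y + P*(6 - P - y))
(h(10, 9) + 5)² = ((10 - 1*9² + 6*9 - 1*9*10) + 5)² = ((10 - 1*81 + 54 - 90) + 5)² = ((10 - 81 + 54 - 90) + 5)² = (-107 + 5)² = (-102)² = 10404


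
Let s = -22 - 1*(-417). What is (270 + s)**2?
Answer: 442225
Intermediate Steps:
s = 395 (s = -22 + 417 = 395)
(270 + s)**2 = (270 + 395)**2 = 665**2 = 442225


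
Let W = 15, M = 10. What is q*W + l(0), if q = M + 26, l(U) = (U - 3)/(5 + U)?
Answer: 2697/5 ≈ 539.40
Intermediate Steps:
l(U) = (-3 + U)/(5 + U)
q = 36 (q = 10 + 26 = 36)
q*W + l(0) = 36*15 + (-3 + 0)/(5 + 0) = 540 - 3/5 = 540 + (⅕)*(-3) = 540 - ⅗ = 2697/5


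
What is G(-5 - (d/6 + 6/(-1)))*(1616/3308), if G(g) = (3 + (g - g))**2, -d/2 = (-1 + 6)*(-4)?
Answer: 3636/827 ≈ 4.3966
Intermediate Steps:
d = 40 (d = -2*(-1 + 6)*(-4) = -10*(-4) = -2*(-20) = 40)
G(g) = 9 (G(g) = (3 + 0)**2 = 3**2 = 9)
G(-5 - (d/6 + 6/(-1)))*(1616/3308) = 9*(1616/3308) = 9*(1616*(1/3308)) = 9*(404/827) = 3636/827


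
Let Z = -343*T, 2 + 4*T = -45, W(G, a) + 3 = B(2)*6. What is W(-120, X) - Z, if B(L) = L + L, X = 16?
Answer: -16037/4 ≈ -4009.3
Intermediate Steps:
B(L) = 2*L
W(G, a) = 21 (W(G, a) = -3 + (2*2)*6 = -3 + 4*6 = -3 + 24 = 21)
T = -47/4 (T = -½ + (¼)*(-45) = -½ - 45/4 = -47/4 ≈ -11.750)
Z = 16121/4 (Z = -343*(-47/4) = 16121/4 ≈ 4030.3)
W(-120, X) - Z = 21 - 1*16121/4 = 21 - 16121/4 = -16037/4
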